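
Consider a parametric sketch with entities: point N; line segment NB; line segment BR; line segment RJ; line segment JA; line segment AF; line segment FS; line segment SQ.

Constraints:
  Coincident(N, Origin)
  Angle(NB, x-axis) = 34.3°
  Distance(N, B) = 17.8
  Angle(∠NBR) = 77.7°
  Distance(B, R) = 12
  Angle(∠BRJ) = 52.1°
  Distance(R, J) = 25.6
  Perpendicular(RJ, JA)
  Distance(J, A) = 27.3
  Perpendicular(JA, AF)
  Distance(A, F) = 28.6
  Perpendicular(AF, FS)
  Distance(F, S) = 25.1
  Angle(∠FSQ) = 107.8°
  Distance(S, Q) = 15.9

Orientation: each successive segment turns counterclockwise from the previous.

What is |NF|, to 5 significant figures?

38.293

N is at the origin; NB runs at 34.3° with length 17.8, so B = (14.705, 10.031). ∠NBR = 77.7° gives BR at 136.60° from the x-axis; with |BR| = 12.0, R = (5.9857, 18.276). ∠BRJ = 52.1° gives RJ at -95.500° from the x-axis; with |RJ| = 25.6, J = (3.5320, -7.2063). The perpendicularity gives JA at right angles to RJ, so JA runs at -5.5000°; with |JA| = 27.3, A = (30.706, -9.8229). JA is perpendicular to AF, so AF runs at 84.500°; with |AF| = 28.6, F = (33.448, 18.645). Then |NF| = |F − N| = 38.293.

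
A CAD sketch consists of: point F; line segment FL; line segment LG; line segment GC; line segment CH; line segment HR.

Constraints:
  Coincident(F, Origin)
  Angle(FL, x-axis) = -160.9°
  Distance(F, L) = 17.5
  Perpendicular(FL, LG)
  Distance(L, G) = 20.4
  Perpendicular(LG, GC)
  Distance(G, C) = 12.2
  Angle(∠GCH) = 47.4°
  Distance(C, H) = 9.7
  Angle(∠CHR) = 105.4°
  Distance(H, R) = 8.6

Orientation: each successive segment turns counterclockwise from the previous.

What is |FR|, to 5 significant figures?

26.007

F is at the origin; FL runs at -160.9° with length 17.5, so L = (-16.537, -5.7263). The perpendicularity gives LG at right angles to FL, so LG runs at -70.900°; with |LG| = 20.4, G = (-9.8614, -25.003). LG ⟂ GC, so GC runs at 19.100°; with |GC| = 12.2, C = (1.6670, -21.011). ∠GCH = 47.4° gives CH at 151.70° from the x-axis; with |CH| = 9.7, H = (-6.8736, -16.413). ∠CHR = 105.4° gives HR at -133.70° from the x-axis; with |HR| = 8.6, R = (-12.815, -22.630). Then |FR| = |R − F| = 26.007.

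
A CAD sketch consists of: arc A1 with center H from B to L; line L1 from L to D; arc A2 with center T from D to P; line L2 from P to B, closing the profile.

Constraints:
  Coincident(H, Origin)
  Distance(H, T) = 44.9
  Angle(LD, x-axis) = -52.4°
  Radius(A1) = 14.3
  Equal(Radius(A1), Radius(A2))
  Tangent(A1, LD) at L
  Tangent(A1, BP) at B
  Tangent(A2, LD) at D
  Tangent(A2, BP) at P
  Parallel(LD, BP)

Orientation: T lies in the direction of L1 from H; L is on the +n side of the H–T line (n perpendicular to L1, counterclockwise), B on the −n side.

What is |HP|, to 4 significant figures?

47.12

The slot axis is L1's direction at -52.4°, so u = (cos -52.4°, sin -52.4°) = (0.6101, -0.7923) and n = (−sin -52.4°, cos -52.4°) = (0.7923, 0.6101). H is at the origin and T lies 44.9 along u from H, so T = 44.9·u = (27.40, -35.57). Tangency of A1 to both parallel lines with radius 14.3 puts L and B at H ± 14.3·n: L = (11.33, 8.725), B = (-11.33, -8.725). Equal radii place D and P the same way about T: D = T + 14.3·n = (38.73, -26.85), P = T − 14.3·n = (16.07, -44.30). Then |HP| = |P − H| = 47.12.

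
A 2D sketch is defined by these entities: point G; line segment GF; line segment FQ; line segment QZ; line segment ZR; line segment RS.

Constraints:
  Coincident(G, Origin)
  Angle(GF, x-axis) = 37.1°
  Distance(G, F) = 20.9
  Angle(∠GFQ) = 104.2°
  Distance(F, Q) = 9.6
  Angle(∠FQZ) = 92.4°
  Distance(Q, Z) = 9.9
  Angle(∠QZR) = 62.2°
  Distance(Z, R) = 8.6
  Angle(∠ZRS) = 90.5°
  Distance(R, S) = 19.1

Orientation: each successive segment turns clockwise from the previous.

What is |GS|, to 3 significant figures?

35.0

G is at the origin; GF runs at 37.1° with length 20.9, so F = (16.7, 12.6). ∠GFQ = 104.2° gives FQ at -38.7° from the x-axis; with |FQ| = 9.6, Q = (24.2, 6.60). ∠FQZ = 92.4° gives QZ at -126° from the x-axis; with |QZ| = 9.9, Z = (18.3, -1.37). ∠QZR = 62.2° gives ZR at 116° from the x-axis; with |ZR| = 8.6, R = (14.5, 6.36). ∠ZRS = 90.5° gives RS at 26.4° from the x-axis; with |RS| = 19.1, S = (31.7, 14.9). Then |GS| = |S − G| = 35.0.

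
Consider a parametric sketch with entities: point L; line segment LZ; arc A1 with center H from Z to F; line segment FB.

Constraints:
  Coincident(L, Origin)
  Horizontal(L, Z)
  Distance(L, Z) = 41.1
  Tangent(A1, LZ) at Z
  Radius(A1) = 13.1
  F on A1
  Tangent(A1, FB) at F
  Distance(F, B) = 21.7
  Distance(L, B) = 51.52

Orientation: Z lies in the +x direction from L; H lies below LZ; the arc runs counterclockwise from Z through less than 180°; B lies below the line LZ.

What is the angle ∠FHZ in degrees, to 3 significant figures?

107°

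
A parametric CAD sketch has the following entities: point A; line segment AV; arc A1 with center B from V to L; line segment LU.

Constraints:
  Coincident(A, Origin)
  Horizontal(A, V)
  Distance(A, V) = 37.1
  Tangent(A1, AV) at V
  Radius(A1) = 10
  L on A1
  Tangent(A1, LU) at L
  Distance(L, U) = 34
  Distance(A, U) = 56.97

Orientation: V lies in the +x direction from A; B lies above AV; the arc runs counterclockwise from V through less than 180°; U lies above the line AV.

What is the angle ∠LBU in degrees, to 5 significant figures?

73.610°

Checks: |BL| = 10.00 ✓; ∠(BL, LU) = 90.00° ✓; |LU| = 34.00 ✓; |AU| = 56.97 ✓.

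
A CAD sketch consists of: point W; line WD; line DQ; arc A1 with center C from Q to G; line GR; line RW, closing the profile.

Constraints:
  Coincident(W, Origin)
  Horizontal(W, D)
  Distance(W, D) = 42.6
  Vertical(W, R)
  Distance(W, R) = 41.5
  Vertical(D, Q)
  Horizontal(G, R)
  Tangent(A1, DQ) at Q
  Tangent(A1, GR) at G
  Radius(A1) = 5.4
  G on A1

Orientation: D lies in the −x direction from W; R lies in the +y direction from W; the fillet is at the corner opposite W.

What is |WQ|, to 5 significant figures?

55.839

W is at the origin; W and D share the same y with |WD| = 42.6 and D on the −x side, so D = (-42.600, 0.0000). WR is vertical with |WR| = 41.5 and R on the +y side, so R = (0.0000, 41.500). The virtual corner opposite W is at (-42.600, 41.500). Since A1 is tangent to DQ there, CQ ⟂ DQ and since A1 is tangent to GR there, CG ⟂ GR, with radius 5.4, so the center C sits 5.4 in from both sides at C = (-37.200, 36.100). That places the tangent points at Q = (-42.600, 36.100) on DQ and G = (-37.200, 41.500) on GR. Then |WQ| = |Q − W| = 55.839.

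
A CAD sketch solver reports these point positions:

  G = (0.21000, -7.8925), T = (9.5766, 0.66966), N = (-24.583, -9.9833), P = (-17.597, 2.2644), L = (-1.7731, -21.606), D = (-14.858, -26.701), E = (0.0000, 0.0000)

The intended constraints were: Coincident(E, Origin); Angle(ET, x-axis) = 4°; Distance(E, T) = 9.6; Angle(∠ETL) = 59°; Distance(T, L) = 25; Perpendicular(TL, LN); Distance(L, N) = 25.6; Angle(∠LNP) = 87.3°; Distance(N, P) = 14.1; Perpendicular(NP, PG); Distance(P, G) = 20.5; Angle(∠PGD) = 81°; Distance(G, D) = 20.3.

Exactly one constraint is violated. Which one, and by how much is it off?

Distance(G, D) = 20.3 — off by 3.80.

E = (0.00, 0.00) ✓; ET at 4.000° ✓; |ET| = 9.600 ✓; ∠ETL = 59.00° ✓; |TL| = 25.00 ✓; ∠(TL, LN) = 90.00° ✓; |LN| = 25.60 ✓; ∠LNP = 87.30° ✓; |NP| = 14.10 ✓; ∠(NP, PG) = 90.00° ✓; |PG| = 20.50 ✓; ∠PGD = 81.00° ✓; |GD| = 24.10 ✗.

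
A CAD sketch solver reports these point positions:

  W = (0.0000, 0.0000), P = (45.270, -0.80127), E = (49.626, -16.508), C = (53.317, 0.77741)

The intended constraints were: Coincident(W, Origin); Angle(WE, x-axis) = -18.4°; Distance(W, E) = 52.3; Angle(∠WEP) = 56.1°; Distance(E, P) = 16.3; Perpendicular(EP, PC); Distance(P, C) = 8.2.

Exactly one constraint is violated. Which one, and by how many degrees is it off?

Perpendicular(EP, PC) — off by 4.40°.

W = (0.00, 0.00) ✓; WE at -18.40° ✓; |WE| = 52.30 ✓; ∠WEP = 56.10° ✓; |EP| = 16.30 ✓; ∠(EP, PC) = 94.40° ✗; |PC| = 8.200 ✓.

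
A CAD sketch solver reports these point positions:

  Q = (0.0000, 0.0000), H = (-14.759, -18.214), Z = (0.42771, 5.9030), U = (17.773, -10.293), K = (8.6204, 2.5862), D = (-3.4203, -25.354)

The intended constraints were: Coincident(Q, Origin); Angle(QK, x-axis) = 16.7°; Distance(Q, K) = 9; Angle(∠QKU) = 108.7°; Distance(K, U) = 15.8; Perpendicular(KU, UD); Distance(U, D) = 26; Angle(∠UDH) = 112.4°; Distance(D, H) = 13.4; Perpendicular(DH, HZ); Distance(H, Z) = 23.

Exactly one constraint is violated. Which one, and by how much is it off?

Distance(H, Z) = 23 — off by 5.50.

Q = (0.00, 0.00) ✓; QK at 16.70° ✓; |QK| = 9.000 ✓; ∠QKU = 108.7° ✓; |KU| = 15.80 ✓; ∠(KU, UD) = 90.00° ✓; |UD| = 26.00 ✓; ∠UDH = 112.4° ✓; |DH| = 13.40 ✓; ∠(DH, HZ) = 90.00° ✓; |HZ| = 28.50 ✗.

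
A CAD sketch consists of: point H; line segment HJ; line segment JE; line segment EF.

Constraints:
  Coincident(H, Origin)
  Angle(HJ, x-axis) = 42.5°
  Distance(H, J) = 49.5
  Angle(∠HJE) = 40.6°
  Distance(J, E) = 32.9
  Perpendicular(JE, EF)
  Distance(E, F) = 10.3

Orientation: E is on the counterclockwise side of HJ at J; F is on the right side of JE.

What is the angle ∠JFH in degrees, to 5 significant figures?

78.903°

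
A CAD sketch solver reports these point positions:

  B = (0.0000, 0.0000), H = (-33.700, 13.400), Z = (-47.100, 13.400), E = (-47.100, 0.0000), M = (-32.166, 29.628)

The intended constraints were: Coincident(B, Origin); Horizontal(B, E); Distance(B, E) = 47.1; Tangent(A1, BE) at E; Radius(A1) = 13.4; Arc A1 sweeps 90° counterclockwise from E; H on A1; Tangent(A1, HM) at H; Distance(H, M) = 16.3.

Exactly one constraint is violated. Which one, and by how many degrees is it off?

Tangent(A1, HM) at H — off by 5.40°.

B = (0.00, 0.00) ✓; B.y = 0.00, E.y = 0.00 ✓; |BE| = 47.10 ✓; ∠(ZE, EB) = 90.00° ✓; |ZE| = 13.40 ✓; bearing(Z→H) − bearing(Z→E) = 90.00° ✓; |ZH| = 13.40 ✓; ∠(ZH, HM) = 95.40° ✗; |HM| = 16.30 ✓.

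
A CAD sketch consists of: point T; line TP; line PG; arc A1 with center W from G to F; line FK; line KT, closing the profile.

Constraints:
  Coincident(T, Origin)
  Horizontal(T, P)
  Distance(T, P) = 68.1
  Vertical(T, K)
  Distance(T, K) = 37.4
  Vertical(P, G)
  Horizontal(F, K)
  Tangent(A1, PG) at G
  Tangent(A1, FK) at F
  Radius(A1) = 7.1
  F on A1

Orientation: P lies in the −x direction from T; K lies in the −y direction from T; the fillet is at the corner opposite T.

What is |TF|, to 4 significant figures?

71.55

T is at the origin; T and P share the same y with |TP| = 68.1 and P on the −x side, so P = (-68.10, 0.000). T and K share the same x with |TK| = 37.4 and K on the −y side, so K = (0.000, -37.40). The virtual corner opposite T is at (-68.10, -37.40). Since A1 is tangent to PG there, WG ⟂ PG and since A1 is tangent to FK there, WF ⟂ FK, with radius 7.1, so the center W sits 7.1 in from both sides at W = (-61.00, -30.30). That places the tangent points at G = (-68.10, -30.30) on PG and F = (-61.00, -37.40) on FK. Then |TF| = |F − T| = 71.55.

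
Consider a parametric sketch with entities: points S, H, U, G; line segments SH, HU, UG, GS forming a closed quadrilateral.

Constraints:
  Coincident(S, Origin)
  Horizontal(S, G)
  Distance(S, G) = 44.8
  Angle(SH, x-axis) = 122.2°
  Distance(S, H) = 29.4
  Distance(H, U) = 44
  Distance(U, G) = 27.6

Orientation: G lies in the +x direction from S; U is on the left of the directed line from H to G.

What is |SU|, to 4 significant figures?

35.85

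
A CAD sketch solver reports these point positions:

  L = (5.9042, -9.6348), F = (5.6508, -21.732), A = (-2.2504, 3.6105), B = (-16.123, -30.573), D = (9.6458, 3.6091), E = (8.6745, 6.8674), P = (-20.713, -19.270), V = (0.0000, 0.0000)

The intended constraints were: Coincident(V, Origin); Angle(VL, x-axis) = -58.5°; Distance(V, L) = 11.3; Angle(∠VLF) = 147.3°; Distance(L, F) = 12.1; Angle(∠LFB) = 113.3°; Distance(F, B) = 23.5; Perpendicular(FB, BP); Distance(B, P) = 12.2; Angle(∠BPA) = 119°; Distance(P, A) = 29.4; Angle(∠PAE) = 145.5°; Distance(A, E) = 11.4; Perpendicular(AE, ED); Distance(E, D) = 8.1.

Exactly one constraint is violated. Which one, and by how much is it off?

Distance(E, D) = 8.1 — off by 4.70.

V = (0.00, 0.00) ✓; VL at -58.50° ✓; |VL| = 11.30 ✓; ∠VLF = 147.3° ✓; |LF| = 12.10 ✓; ∠LFB = 113.3° ✓; |FB| = 23.50 ✓; ∠(FB, BP) = 90.00° ✓; |BP| = 12.20 ✓; ∠BPA = 119.0° ✓; |PA| = 29.40 ✓; ∠PAE = 145.5° ✓; |AE| = 11.40 ✓; ∠(AE, ED) = 90.00° ✓; |ED| = 3.400 ✗.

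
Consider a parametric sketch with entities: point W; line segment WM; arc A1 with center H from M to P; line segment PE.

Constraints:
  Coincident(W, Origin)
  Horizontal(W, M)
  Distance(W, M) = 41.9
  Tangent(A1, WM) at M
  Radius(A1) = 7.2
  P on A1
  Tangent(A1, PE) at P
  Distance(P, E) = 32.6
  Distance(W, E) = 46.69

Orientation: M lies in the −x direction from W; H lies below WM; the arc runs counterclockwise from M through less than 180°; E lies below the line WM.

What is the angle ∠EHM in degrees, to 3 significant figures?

155°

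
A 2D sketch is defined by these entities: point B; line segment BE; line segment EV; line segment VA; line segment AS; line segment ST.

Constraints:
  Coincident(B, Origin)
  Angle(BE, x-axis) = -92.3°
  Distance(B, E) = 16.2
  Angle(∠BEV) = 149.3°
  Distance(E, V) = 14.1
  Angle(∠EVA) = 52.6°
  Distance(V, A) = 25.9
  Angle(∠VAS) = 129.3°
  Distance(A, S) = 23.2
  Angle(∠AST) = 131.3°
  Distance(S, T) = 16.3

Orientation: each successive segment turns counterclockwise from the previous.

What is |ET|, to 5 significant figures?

37.200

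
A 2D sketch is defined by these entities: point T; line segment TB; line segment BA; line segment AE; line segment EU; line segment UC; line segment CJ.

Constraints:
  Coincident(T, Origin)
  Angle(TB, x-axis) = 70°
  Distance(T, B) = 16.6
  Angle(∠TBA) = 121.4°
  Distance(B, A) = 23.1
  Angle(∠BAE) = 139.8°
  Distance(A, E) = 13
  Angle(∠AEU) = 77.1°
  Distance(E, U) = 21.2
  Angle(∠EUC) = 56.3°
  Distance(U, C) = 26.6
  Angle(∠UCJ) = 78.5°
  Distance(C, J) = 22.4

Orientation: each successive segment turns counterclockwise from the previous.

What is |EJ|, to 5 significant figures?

11.232

T is at the origin; TB runs at 70.0° with length 16.6, so B = (5.6775, 15.599). ∠TBA = 121.4° gives BA at 128.60° from the x-axis; with |BA| = 23.1, A = (-8.7341, 33.652). ∠BAE = 139.8° gives AE at 168.80° from the x-axis; with |AE| = 13.0, E = (-21.487, 36.177). ∠AEU = 77.1° gives EU at -88.300° from the x-axis; with |EU| = 21.2, U = (-20.858, 14.986). ∠EUC = 56.3° gives UC at 35.400° from the x-axis; with |UC| = 26.6, C = (0.82482, 30.395). ∠UCJ = 78.5° gives CJ at 136.90° from the x-axis; with |CJ| = 22.4, J = (-15.531, 45.701). Then |EJ| = |J − E| = 11.232.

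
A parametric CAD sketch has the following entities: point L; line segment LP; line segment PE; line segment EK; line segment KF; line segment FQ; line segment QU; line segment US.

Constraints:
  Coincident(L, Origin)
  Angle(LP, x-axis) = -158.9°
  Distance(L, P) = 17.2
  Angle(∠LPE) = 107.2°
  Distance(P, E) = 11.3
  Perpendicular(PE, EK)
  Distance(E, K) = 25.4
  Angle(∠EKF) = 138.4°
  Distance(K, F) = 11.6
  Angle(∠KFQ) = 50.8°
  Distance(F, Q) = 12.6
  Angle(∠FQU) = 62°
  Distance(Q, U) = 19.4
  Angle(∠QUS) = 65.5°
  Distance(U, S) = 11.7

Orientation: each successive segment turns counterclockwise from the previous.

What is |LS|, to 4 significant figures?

26.24

L is at the origin; LP runs at -158.9° with length 17.2, so P = (-16.05, -6.192). ∠LPE = 107.2° gives PE at -86.10° from the x-axis; with |PE| = 11.3, E = (-15.28, -17.47). PE is perpendicular to EK, so EK runs at 3.900°; with |EK| = 25.4, K = (10.06, -15.74). ∠EKF = 138.4° gives KF at 45.50° from the x-axis; with |KF| = 11.6, F = (18.19, -7.464). ∠KFQ = 50.8° gives FQ at 174.7° from the x-axis; with |FQ| = 12.6, Q = (5.647, -6.301). ∠FQU = 62.0° gives QU at -67.30° from the x-axis; with |QU| = 19.4, U = (13.13, -24.20). ∠QUS = 65.5° gives US at 47.20° from the x-axis; with |US| = 11.7, S = (21.08, -15.61). Then |LS| = |S − L| = 26.24.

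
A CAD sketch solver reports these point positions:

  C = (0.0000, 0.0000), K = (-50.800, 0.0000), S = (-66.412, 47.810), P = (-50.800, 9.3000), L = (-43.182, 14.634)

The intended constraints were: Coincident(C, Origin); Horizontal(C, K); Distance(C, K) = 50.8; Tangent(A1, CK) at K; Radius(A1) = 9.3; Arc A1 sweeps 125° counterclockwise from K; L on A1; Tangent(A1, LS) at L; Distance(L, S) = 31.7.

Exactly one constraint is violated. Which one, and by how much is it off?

Distance(L, S) = 31.7 — off by 8.80.

C = (0.00, 0.00) ✓; C.y = 0.00, K.y = 0.00 ✓; |CK| = 50.80 ✓; ∠(PK, KC) = 90.00° ✓; |PK| = 9.300 ✓; bearing(P→L) − bearing(P→K) = 125.0° ✓; |PL| = 9.300 ✓; ∠(PL, LS) = 90.00° ✓; |LS| = 40.50 ✗.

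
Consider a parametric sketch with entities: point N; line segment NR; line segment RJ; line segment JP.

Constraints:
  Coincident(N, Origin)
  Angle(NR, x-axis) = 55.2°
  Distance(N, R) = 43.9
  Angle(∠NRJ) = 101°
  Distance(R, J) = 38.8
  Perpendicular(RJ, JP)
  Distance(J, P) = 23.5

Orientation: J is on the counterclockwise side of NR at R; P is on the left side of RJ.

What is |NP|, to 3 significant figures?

51.1

∠NRJ = 101.0°, so RJ runs at 55.2° + (180° − 101.0°) = 134° from the x-axis; with |RJ| = 38.8, J = R + 38.8·(cos 134°, sin 134°) = (-2.00, 63.9). The perpendicularity gives JP at right angles to RJ; with |JP| = 23.5 on the left of RJ, P = J + 23.5·(-0.717, -0.697) = (-18.8, 47.5). Then |NP| = |P − N| = 51.1.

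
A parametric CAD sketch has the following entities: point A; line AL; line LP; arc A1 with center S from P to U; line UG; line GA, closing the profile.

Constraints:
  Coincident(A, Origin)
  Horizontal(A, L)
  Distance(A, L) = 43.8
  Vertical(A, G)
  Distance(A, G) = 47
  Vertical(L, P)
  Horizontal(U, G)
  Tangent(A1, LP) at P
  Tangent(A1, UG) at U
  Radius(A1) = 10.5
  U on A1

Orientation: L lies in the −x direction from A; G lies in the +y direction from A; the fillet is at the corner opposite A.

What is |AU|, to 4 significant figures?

57.60

The virtual corner opposite A is at (-43.80, 47.00). Since A1 is tangent to LP there, SP ⟂ LP and the tangent condition forces SU to be normal to UG, with radius 10.5, so the center S sits 10.5 in from both sides at S = (-33.30, 36.50). That places the tangent points at P = (-43.80, 36.50) on LP and U = (-33.30, 47.00) on UG. Then |AU| = |U − A| = 57.60.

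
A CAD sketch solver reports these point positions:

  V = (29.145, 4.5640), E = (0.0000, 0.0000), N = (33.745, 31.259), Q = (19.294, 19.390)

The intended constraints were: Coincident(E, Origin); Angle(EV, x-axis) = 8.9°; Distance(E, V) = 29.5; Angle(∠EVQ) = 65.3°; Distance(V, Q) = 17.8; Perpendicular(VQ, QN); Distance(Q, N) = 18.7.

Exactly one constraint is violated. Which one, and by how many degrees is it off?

Perpendicular(VQ, QN) — off by 5.80°.

E = (0.00, 0.00) ✓; EV at 8.900° ✓; |EV| = 29.50 ✓; ∠EVQ = 65.30° ✓; |VQ| = 17.80 ✓; ∠(VQ, QN) = 84.20° ✗; |QN| = 18.70 ✓.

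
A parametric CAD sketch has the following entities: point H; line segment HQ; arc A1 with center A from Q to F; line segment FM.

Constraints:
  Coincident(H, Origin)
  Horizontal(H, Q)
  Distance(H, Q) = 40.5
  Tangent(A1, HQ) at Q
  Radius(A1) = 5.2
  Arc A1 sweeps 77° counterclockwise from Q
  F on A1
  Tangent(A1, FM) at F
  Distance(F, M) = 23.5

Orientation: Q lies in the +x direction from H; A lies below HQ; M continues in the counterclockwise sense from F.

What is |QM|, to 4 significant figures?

28.85

H is at the origin; H and Q share the same y with |HQ| = 40.5 and Q on the +x side, so Q = (40.50, 0.000). Since A1 is tangent to HQ there, AQ ⟂ HQ, so A = Q + (0, -5.2) = (40.50, -5.200). On A1, Q sits at bearing 90° from A; a 77° counterclockwise sweep puts F at bearing 167°, so F = A + 5.2·(cos 167°, sin 167°) = (35.43, -4.030). Since A1 is tangent to FM there, AF ⟂ FM, so FM runs along (−sin 167°, cos 167°); with |FM| = 23.5, M = (30.15, -26.93). Then |QM| = |M − Q| = 28.85.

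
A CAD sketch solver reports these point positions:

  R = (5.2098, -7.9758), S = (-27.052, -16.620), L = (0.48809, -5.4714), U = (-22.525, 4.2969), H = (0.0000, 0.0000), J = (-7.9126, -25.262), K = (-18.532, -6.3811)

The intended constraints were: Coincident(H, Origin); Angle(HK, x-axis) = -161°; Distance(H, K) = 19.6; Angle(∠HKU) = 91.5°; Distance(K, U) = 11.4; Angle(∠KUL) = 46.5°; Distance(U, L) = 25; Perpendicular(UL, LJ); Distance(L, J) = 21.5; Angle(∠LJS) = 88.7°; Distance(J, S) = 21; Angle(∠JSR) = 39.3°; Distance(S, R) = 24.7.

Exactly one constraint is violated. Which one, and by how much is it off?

Distance(S, R) = 24.7 — off by 8.70.

H = (0.00, 0.00) ✓; HK at -161.0° ✓; |HK| = 19.60 ✓; ∠HKU = 91.50° ✓; |KU| = 11.40 ✓; ∠KUL = 46.50° ✓; |UL| = 25.00 ✓; ∠(UL, LJ) = 90.00° ✓; |LJ| = 21.50 ✓; ∠LJS = 88.70° ✓; |JS| = 21.00 ✓; ∠JSR = 39.30° ✓; |SR| = 33.40 ✗.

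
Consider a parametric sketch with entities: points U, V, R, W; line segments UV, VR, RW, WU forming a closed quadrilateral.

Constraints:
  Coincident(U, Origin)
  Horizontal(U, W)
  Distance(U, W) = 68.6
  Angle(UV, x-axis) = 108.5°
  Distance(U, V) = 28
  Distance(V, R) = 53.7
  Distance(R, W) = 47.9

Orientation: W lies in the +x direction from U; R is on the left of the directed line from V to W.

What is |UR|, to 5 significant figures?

59.037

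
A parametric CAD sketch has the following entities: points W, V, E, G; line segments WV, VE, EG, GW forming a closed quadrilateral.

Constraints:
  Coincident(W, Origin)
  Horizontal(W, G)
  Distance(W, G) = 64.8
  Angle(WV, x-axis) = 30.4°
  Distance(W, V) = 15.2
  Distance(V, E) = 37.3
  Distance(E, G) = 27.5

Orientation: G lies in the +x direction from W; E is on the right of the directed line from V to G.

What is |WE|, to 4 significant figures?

45.01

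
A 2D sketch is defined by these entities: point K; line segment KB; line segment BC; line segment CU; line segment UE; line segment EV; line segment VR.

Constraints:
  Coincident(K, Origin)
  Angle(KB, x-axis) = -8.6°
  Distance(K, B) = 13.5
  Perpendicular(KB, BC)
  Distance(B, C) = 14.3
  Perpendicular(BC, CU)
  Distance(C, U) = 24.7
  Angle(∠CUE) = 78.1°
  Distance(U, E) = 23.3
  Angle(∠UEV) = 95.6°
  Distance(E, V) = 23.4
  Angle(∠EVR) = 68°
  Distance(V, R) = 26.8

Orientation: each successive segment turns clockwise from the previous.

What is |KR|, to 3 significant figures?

18.1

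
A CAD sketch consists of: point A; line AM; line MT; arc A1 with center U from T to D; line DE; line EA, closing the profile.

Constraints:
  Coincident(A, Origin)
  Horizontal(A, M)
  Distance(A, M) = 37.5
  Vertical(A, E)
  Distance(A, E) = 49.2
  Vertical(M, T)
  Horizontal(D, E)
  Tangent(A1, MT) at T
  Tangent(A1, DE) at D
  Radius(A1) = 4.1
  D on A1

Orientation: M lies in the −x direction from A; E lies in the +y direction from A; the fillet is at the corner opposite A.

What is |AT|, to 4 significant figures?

58.65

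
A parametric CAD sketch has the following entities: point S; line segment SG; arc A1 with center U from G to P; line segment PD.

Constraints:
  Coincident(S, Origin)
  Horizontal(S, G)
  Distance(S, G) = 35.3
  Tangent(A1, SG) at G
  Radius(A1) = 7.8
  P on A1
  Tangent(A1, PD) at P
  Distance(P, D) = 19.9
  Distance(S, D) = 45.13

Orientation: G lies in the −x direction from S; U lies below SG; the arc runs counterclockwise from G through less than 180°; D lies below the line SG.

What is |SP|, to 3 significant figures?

43.8

Checks: |SG| = 35.30 ✓; |UP| = 7.800 ✓; ∠(UP, PD) = 90.00° ✓; |PD| = 19.90 ✓; |SD| = 45.13 ✓.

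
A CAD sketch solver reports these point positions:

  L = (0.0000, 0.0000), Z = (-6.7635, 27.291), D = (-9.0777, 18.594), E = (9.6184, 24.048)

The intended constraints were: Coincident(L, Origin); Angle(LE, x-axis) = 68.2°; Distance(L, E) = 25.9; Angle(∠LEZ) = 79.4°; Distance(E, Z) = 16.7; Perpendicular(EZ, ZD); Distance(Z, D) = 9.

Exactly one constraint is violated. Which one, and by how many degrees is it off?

Perpendicular(EZ, ZD) — off by 3.70°.

L = (0.00, 0.00) ✓; LE at 68.20° ✓; |LE| = 25.90 ✓; ∠LEZ = 79.40° ✓; |EZ| = 16.70 ✓; ∠(EZ, ZD) = 86.30° ✗; |ZD| = 9.000 ✓.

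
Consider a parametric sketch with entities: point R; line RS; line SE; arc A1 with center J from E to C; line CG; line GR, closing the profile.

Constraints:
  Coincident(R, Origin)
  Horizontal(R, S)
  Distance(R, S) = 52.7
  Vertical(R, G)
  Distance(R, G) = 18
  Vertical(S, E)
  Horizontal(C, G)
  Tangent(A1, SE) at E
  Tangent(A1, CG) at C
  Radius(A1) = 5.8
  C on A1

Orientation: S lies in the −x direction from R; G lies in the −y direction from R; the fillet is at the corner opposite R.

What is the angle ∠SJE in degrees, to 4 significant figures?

64.57°

R is at the origin; RS is horizontal with |RS| = 52.7 and S on the −x side, so S = (-52.70, 0.000). R and G share the same x with |RG| = 18.0 and G on the −y side, so G = (0.000, -18.00). The virtual corner opposite R is at (-52.70, -18.00). A1 meets SE tangentially, so JE is at right angles to SE and since A1 is tangent to CG there, JC ⟂ CG, with radius 5.8, so the center J sits 5.8 in from both sides at J = (-46.90, -12.20). That places the tangent points at E = (-52.70, -12.20) on SE and C = (-46.90, -18.00) on CG. Then cos ∠SJE = JS·JE / (|JS||JE|), giving 64.57°.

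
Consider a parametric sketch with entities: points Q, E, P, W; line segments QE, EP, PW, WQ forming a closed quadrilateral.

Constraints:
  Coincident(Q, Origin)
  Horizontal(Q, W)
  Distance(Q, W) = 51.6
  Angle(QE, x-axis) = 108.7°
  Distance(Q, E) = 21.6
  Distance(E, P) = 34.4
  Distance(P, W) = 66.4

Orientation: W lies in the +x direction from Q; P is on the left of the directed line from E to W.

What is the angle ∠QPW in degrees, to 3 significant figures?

49.9°

Q is at the origin; QW is horizontal with |QW| = 51.6 and W in +x, so W = (51.6, 0). QE runs at 108.7° with |QE| = 21.6, so E = (-6.93, 20.5). P is determined by |EP| = 34.4 and |PW| = 66.4 together: it lies at the intersection of circle(E, 34.4) and circle(W, 66.4). With |EW| = 62.0, the foot of the radical line on EW is 4.99 from E and the perpendicular offset is √(34.4² − 4.99²) = 34.0. Taking the left-of-EW solution: P = (9.01, 50.9).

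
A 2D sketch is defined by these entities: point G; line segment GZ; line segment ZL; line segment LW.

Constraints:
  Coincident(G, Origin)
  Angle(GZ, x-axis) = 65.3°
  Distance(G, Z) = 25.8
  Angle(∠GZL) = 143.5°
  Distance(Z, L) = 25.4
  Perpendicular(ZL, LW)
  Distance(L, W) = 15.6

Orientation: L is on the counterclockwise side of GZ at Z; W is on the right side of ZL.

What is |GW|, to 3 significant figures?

55.6

G is at the origin; GZ runs at 65.3° with length 25.8, so Z = 25.8·(cos 65.3°, sin 65.3°) = (10.8, 23.4). ∠GZL = 143.5°, so ZL runs at 65.3° + (180° − 143.5°) = 102° from the x-axis; with |ZL| = 25.4, L = Z + 25.4·(cos 102°, sin 102°) = (5.59, 48.3). ZL is perpendicular to LW; with |LW| = 15.6 on the right of ZL, W = L + 15.6·(0.979, 0.204) = (20.9, 51.5). Then |GW| = |W − G| = 55.6.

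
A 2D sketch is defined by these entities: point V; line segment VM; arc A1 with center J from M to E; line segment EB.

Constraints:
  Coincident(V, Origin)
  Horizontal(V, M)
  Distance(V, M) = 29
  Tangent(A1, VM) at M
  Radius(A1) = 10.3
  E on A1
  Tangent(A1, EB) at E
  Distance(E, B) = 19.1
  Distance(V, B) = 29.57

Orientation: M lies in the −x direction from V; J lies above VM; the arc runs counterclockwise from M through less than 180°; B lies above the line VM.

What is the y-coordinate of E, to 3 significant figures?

7.59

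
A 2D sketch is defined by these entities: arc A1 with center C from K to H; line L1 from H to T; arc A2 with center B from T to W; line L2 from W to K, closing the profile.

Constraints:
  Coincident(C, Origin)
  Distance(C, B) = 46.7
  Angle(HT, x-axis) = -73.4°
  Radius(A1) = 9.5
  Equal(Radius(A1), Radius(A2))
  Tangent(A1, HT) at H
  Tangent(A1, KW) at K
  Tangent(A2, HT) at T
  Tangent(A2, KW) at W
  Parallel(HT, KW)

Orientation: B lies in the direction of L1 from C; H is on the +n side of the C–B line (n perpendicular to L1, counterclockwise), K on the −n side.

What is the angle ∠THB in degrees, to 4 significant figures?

11.50°

The slot axis is L1's direction at -73.4°, so u = (cos -73.4°, sin -73.4°) = (0.2857, -0.9583) and n = (−sin -73.4°, cos -73.4°) = (0.9583, 0.2857). C is at the origin and B lies 46.7 along u from C, so B = 46.7·u = (13.34, -44.75). Tangency of A1 to both parallel lines with radius 9.5 puts H and K at C ± 9.5·n: H = (9.104, 2.714), K = (-9.104, -2.714). Equal radii place T and W the same way about B: T = B + 9.5·n = (22.45, -42.04), W = B − 9.5·n = (4.238, -47.47). Then cos ∠THB = HT·HB / (|HT||HB|), giving 11.50°.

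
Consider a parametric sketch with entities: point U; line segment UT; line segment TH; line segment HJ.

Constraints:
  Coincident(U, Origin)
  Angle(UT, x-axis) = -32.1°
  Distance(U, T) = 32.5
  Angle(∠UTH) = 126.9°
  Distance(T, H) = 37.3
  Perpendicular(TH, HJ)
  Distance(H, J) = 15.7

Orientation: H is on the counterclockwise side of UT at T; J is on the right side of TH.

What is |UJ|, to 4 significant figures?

70.47

U is at the origin; UT runs at -32.1° with length 32.5, so T = 32.5·(cos -32.1°, sin -32.1°) = (27.53, -17.27). ∠UTH = 126.9°, so TH runs at -32.1° + (180° − 126.9°) = 21.00° from the x-axis; with |TH| = 37.3, H = T + 37.3·(cos 21.00°, sin 21.00°) = (62.35, -3.903). TH ⟂ HJ; with |HJ| = 15.7 on the right of TH, J = H + 15.7·(0.3584, -0.9336) = (67.98, -18.56). Then |UJ| = |J − U| = 70.47.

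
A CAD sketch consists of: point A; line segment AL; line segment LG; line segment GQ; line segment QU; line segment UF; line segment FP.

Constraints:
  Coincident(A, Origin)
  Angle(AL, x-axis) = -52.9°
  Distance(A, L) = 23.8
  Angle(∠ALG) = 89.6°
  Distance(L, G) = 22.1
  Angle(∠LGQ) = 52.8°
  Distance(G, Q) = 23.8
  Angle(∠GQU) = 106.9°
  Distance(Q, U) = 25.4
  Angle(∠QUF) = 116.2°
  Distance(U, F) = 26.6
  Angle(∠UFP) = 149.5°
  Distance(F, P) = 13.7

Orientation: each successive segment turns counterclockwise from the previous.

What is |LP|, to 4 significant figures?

31.63

A is at the origin; AL runs at -52.9° with length 23.8, so L = (14.36, -18.98). ∠ALG = 89.6° gives LG at 37.50° from the x-axis; with |LG| = 22.1, G = (31.89, -5.529). ∠LGQ = 52.8° gives GQ at 164.7° from the x-axis; with |GQ| = 23.8, Q = (8.933, 0.7513). ∠GQU = 106.9° gives QU at -122.2° from the x-axis; with |QU| = 25.4, U = (-4.602, -20.74). ∠QUF = 116.2° gives UF at -58.40° from the x-axis; with |UF| = 26.6, F = (9.336, -43.40). ∠UFP = 149.5° gives FP at -27.90° from the x-axis; with |FP| = 13.7, P = (21.44, -49.81). Then |LP| = |P − L| = 31.63.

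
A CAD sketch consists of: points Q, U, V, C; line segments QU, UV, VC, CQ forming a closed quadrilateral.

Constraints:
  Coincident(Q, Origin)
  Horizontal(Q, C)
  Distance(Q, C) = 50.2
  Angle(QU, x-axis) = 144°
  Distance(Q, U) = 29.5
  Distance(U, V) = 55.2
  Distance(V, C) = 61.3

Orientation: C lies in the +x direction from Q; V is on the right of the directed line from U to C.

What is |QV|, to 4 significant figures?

33.11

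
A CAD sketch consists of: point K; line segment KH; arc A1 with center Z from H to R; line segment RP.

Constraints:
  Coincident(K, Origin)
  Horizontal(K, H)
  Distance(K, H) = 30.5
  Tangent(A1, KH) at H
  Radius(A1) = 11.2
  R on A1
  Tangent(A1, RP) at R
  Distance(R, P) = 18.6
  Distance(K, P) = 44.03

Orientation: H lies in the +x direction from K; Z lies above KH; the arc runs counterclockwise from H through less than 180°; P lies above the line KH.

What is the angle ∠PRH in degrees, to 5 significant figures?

117.87°

Checks: |ZH| = 11.20 ✓; |ZR| = 11.20 ✓; ∠(ZR, RP) = 90.00° ✓; |RP| = 18.60 ✓; |KP| = 44.03 ✓.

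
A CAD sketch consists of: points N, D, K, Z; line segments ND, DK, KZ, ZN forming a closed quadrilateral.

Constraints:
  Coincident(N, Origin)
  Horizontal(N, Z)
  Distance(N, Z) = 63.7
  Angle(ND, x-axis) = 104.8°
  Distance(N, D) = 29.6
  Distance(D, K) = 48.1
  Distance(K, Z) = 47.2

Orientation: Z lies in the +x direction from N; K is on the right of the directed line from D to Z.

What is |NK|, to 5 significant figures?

21.739

Checks: |DK| = 48.10 ✓; |KZ| = 47.20 ✓.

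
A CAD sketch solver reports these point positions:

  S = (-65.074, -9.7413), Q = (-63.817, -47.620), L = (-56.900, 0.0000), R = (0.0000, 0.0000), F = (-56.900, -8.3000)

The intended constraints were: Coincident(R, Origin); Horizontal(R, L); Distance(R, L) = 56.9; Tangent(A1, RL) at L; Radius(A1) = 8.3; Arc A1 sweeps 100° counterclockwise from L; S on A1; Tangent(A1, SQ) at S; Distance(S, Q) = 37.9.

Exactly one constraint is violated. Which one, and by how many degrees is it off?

Tangent(A1, SQ) at S — off by 8.10°.

R = (0.00, 0.00) ✓; R.y = 0.00, L.y = 0.00 ✓; |RL| = 56.90 ✓; ∠(FL, LR) = 90.00° ✓; |FL| = 8.300 ✓; bearing(F→S) − bearing(F→L) = 100.0° ✓; |FS| = 8.300 ✓; ∠(FS, SQ) = 98.10° ✗; |SQ| = 37.90 ✓.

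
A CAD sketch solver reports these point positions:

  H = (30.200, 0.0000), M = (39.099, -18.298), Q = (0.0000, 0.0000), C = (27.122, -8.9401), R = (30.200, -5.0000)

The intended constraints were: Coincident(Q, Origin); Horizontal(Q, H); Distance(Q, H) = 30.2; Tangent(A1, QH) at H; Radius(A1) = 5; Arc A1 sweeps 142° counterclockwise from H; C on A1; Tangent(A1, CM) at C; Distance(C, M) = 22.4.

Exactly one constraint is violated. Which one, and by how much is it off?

Distance(C, M) = 22.4 — off by 7.20.

Q = (0.00, 0.00) ✓; Q.y = 0.00, H.y = 0.00 ✓; |QH| = 30.20 ✓; ∠(RH, HQ) = 90.00° ✓; |RH| = 5.000 ✓; bearing(R→C) − bearing(R→H) = 142.0° ✓; |RC| = 5.000 ✓; ∠(RC, CM) = 90.00° ✓; |CM| = 15.20 ✗.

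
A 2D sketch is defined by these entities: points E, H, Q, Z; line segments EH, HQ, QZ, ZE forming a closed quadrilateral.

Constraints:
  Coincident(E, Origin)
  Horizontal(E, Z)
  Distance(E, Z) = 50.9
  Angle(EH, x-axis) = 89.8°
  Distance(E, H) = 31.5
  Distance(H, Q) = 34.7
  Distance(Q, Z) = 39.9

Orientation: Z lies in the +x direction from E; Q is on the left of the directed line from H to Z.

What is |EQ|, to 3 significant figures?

50.1

E is at the origin; E and Z share the same y with |EZ| = 50.9 and Z in +x, so Z = (50.9, 0). EH runs at 89.8° with |EH| = 31.5, so H = (0.110, 31.5). Q is determined by |HQ| = 34.7 and |QZ| = 39.9 together: it lies at the intersection of circle(H, 34.7) and circle(Z, 39.9). With |HZ| = 59.8, the foot of the radical line on HZ is 26.6 from H and the perpendicular offset is √(34.7² − 26.6²) = 22.2. Taking the left-of-HZ solution: Q = (34.5, 36.4).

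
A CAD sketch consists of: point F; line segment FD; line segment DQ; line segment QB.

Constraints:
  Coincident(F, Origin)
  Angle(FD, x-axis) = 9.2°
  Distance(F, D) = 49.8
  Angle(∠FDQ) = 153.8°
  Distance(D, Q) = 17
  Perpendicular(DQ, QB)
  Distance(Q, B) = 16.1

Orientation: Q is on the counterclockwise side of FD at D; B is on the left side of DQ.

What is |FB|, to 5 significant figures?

61.964

∠FDQ = 153.8°, so DQ runs at 9.2° + (180° − 153.8°) = 35.400° from the x-axis; with |DQ| = 17.0, Q = D + 17.0·(cos 35.400°, sin 35.400°) = (63.017, 17.810). DQ is perpendicular to QB; with |QB| = 16.1 on the left of DQ, B = Q + 16.1·(-0.57928, 0.81513) = (53.690, 30.933). Then |FB| = |B − F| = 61.964.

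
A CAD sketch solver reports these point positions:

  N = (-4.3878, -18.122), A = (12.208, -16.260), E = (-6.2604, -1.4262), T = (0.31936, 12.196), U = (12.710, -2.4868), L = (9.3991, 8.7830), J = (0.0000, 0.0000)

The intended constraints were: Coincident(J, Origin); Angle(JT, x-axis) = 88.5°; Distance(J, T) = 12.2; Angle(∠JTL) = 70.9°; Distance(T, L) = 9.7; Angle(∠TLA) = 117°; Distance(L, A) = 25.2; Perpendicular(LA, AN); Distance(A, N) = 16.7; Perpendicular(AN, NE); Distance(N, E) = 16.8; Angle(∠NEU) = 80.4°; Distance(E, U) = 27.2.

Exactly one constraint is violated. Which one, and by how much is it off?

Distance(E, U) = 27.2 — off by 8.20.

J = (0.00, 0.00) ✓; JT at 88.50° ✓; |JT| = 12.20 ✓; ∠JTL = 70.90° ✓; |TL| = 9.700 ✓; ∠TLA = 117.0° ✓; |LA| = 25.20 ✓; ∠(LA, AN) = 90.00° ✓; |AN| = 16.70 ✓; ∠(AN, NE) = 90.00° ✓; |NE| = 16.80 ✓; ∠NEU = 80.40° ✓; |EU| = 19.00 ✗.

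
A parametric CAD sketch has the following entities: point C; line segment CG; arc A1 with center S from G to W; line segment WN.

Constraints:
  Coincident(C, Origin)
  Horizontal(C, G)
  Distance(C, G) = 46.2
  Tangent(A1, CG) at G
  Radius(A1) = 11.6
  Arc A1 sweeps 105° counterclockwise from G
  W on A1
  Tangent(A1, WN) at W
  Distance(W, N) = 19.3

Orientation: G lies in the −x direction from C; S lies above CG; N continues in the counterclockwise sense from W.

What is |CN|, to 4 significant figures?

52.00

C is at the origin; CG is horizontal with |CG| = 46.2 and G on the −x side, so G = (-46.20, 0.000). Tangency of A1 to CG means the radius SG is perpendicular to CG, so S = G + (0, 11.6) = (-46.20, 11.60). On A1, G sits at bearing -90° from S; a 105° counterclockwise sweep puts W at bearing 15°, so W = S + 11.6·(cos 15°, sin 15°) = (-35.00, 14.60). Since A1 is tangent to WN there, SW ⟂ WN, so WN runs along (−sin 15°, cos 15°); with |WN| = 19.3, N = (-39.99, 33.24). Then |CN| = |N − C| = 52.00.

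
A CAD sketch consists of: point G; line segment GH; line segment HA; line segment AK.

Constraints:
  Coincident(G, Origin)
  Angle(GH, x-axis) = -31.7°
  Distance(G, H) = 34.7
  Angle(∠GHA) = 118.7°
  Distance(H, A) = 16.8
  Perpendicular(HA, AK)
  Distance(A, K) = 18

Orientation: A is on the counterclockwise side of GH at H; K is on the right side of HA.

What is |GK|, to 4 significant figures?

58.87

∠GHA = 118.7°, so HA runs at -31.7° + (180° − 118.7°) = 29.60° from the x-axis; with |HA| = 16.8, A = H + 16.8·(cos 29.60°, sin 29.60°) = (44.13, -9.936). The perpendicularity gives AK at right angles to HA; with |AK| = 18.0 on the right of HA, K = A + 18.0·(0.4939, -0.8695) = (53.02, -25.59). Then |GK| = |K − G| = 58.87.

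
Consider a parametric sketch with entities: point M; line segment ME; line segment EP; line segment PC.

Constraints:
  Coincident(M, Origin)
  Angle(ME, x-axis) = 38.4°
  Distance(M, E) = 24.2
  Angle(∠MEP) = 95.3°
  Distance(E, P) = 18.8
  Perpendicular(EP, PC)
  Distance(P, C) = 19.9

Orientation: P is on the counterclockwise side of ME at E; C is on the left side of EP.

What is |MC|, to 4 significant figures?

21.45

∠MEP = 95.3°, so EP runs at 38.4° + (180° − 95.3°) = 123.1° from the x-axis; with |EP| = 18.8, P = E + 18.8·(cos 123.1°, sin 123.1°) = (8.699, 30.78). EP ⟂ PC; with |PC| = 19.9 on the left of EP, C = P + 19.9·(-0.8377, -0.5461) = (-7.972, 19.91). Then |MC| = |C − M| = 21.45.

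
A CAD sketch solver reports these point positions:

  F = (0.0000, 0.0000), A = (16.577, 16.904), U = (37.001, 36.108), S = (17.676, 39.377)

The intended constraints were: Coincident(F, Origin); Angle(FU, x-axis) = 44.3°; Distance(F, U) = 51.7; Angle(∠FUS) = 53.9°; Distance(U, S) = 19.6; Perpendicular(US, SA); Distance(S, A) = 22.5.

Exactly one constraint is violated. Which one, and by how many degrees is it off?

Perpendicular(US, SA) — off by 6.80°.

F = (0.00, 0.00) ✓; FU at 44.30° ✓; |FU| = 51.70 ✓; ∠FUS = 53.90° ✓; |US| = 19.60 ✓; ∠(US, SA) = 96.80° ✗; |SA| = 22.50 ✓.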